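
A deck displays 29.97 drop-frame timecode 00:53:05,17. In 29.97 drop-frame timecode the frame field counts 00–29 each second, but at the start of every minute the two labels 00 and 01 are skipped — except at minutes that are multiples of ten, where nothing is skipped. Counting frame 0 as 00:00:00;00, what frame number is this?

As if non-drop at 30 labels/s: (0 × 3600 + 53 × 60 + 5) × 30 + 17 = 95567.
Minute boundaries passed: 53; those not divisible by 10: 53 − 5 = 48; dropped labels = 2 × 48 = 96.
Actual frame index = 95567 − 96 = 95471.

95471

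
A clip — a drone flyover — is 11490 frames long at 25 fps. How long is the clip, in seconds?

Running time = 11490 / (25) = 459.6 s.

459.6 seconds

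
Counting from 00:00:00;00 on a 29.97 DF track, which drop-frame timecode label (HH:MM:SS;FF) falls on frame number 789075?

Ten DF minutes hold 17982 frames, so frame 789075 lies in block 43 (frames 773226–791207) with 15849 frames into that block.
The block's first minute is 1800 frames and the rest 1798 each; 15849 frames reaches minute 8, so 43 × 18 + 8 × 2 = 790 labels have been skipped so far.
Adding those back, label number 789075 + 790 = 789865 at 30 labels/s is 26328 s + 25 f = 7 h 18 min 48 s frame 25, i.e. 07:18:48;25.

07:18:48;25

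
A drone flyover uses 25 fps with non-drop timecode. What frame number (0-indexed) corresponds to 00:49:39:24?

Total seconds to the label: (0 × 3600 + 49 × 60 + 39) = 2979.
Frame index = 2979 × 25 + 24 = 74499.

74499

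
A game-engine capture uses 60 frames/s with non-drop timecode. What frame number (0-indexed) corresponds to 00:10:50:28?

39028

Total seconds to the label: (0 × 3600 + 10 × 60 + 50) = 650.
Frame index = 650 × 60 + 28 = 39028.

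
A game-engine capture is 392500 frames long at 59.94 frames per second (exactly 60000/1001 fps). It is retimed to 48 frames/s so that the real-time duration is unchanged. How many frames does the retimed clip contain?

Target frames = source frames × (target rate / source rate) = 392500 × (48)/(60000/1001) = 392500 × 1001/1250 = 314314.

314314 frames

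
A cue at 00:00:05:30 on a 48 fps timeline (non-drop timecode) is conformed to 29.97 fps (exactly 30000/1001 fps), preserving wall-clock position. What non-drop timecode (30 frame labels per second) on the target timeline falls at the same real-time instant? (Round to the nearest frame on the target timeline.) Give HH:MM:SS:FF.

00:00:05:19

Source frame index: (0×3600 + 0×60 + 5) × 48 + 30 = 270.
Real time: 270 / (48) = 45/8 s.
Target frame: (45/8) × (30000/1001) = 168750/1001 ≈ 168.581 → 169.
At 30 labels/s: frame 169 → 00:00:05:19.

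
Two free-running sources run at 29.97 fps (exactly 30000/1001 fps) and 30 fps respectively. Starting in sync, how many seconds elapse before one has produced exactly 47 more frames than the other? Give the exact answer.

47047/30 seconds

The gap grows by |30 − 30000/1001| = 30/1001 frames per second.
Time for a 47-frame gap: 47 ÷ (30/1001) = 47047/30 s.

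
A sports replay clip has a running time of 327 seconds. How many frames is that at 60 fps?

Frames = 327 × 60 = 19620.

19620 frames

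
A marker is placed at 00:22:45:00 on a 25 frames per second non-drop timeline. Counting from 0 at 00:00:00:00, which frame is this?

34125

Total seconds to the label: (0 × 3600 + 22 × 60 + 45) = 1365.
Frame index = 1365 × 25 + 0 = 34125.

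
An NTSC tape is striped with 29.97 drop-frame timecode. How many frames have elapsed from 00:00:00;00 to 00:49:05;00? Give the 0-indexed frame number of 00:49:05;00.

88260

Complete 10-minute blocks: 4, each 17982 frames → 71928.
Remaining 9 whole minutes in the current block: 1800 + 8 × 1798 = 16184 frames.
Within the current minute: 5 × 30 + 0 − 2 = 148 (labels ;00/;01 skipped at this minute). Total = 71928 + 16184 + 148 = 88260.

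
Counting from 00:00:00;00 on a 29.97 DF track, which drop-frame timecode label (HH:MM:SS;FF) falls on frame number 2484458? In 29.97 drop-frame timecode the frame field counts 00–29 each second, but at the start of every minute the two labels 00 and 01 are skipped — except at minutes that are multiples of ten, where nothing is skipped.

Ten DF minutes hold 17982 frames, so frame 2484458 lies in block 138 (frames 2481516–2499497) with 2942 frames into that block.
The block's first minute is 1800 frames and the rest 1798 each; 2942 frames reaches minute 1, so 138 × 18 + 1 × 2 = 2486 labels have been skipped so far.
Adding those back, label number 2484458 + 2486 = 2486944 at 30 labels/s is 82898 s + 4 f = 23 h 1 min 38 s frame 4, i.e. 23:01:38;04.

23:01:38;04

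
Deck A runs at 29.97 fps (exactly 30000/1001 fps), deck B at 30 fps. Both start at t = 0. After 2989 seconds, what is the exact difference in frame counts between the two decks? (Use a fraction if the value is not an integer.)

A emits 30000/1001 × 2989 = 12810000/143 frames; B emits 30 × 2989 = 89670.
Difference = 12810/143 frames (≈ 89.5804); B is ahead of A.

12810/143 frames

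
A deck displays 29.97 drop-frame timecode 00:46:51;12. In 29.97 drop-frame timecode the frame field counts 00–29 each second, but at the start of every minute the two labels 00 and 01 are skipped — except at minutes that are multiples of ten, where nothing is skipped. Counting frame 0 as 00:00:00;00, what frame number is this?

84258

Complete 10-minute blocks: 4, each 17982 frames → 71928.
Remaining 6 whole minutes in the current block: 1800 + 5 × 1798 = 10790 frames.
Within the current minute: 51 × 30 + 12 − 2 = 1540 (labels ;00/;01 skipped at this minute). Total = 71928 + 10790 + 1540 = 84258.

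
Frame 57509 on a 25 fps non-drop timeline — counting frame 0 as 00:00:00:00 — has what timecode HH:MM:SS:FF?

00:38:20:09

57509 ÷ 25 = 2300 full seconds, remainder 9 frames.
2300 s = 0 h 38 min 20 s.
Timecode: 00:38:20:09.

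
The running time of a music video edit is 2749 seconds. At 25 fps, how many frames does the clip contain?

Frames = 2749 × 25 = 68725.

68725 frames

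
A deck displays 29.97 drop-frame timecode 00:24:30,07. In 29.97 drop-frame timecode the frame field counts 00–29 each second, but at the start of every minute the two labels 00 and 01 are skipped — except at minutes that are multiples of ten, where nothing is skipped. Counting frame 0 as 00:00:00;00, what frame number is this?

44063

Complete 10-minute blocks: 2, each 17982 frames → 35964.
Remaining 4 whole minutes in the current block: 1800 + 3 × 1798 = 7194 frames.
Within the current minute: 30 × 30 + 7 − 2 = 905 (labels ;00/;01 skipped at this minute). Total = 35964 + 7194 + 905 = 44063.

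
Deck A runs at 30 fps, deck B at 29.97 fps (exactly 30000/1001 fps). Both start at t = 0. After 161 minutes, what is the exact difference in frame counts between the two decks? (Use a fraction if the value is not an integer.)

41400/143 frames

161 min = 9660 s.
A emits 30 × 9660 = 289800 frames; B emits 30000/1001 × 9660 = 41400000/143.
Difference = 41400/143 frames (≈ 289.5105); B is behind A.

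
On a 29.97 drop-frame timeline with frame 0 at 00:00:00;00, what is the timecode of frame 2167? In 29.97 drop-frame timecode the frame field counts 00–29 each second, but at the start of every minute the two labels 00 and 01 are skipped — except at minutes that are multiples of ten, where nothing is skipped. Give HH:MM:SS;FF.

Each 10-minute DF block holds 10 × 60 × 30 − 9 × 2 = 17982 frames. 2167 ÷ 17982 → 0 full blocks, remainder 2167.
Within the partial block the first minute is 1800 frames and each further minute 1798, so 1 further minute boundary passed. Total skipped labels = 18 × 0 + 2 × 1 = 2.
Non-drop label index = 2167 + 2 = 2169; at 30 labels/s that is 00:01:12:09, i.e. DF 00:01:12;09.

00:01:12;09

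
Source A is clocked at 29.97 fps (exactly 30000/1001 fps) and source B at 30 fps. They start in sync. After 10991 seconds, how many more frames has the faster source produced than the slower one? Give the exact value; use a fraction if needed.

329730/1001 frames

A emits 30000/1001 × 10991 = 329730000/1001 frames; B emits 30 × 10991 = 329730.
Difference = 329730/1001 frames (≈ 329.4006); B is ahead of A.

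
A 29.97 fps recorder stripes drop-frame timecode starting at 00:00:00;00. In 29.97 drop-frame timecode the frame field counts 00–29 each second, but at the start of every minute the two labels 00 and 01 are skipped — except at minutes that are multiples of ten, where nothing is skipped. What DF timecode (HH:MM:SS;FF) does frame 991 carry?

Ten DF minutes hold 17982 frames, so frame 991 lies in block 0 (frames 0–17981) with 991 frames into that block.
The block's first minute is 1800 frames and the rest 1798 each; 991 frames reaches minute 0, so 0 × 18 + 0 × 2 = 0 labels have been skipped so far.
Adding those back, label number 991 + 0 = 991 at 30 labels/s is 33 s + 1 f = 0 h 0 min 33 s frame 1, i.e. 00:00:33;01.

00:00:33;01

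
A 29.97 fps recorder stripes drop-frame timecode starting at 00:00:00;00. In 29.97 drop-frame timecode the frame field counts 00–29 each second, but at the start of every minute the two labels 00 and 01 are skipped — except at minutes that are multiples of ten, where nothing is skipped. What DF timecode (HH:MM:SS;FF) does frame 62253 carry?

Ten DF minutes hold 17982 frames, so frame 62253 lies in block 3 (frames 53946–71927) with 8307 frames into that block.
The block's first minute is 1800 frames and the rest 1798 each; 8307 frames reaches minute 4, so 3 × 18 + 4 × 2 = 62 labels have been skipped so far.
Adding those back, label number 62253 + 62 = 62315 at 30 labels/s is 2077 s + 5 f = 0 h 34 min 37 s frame 5, i.e. 00:34:37;05.

00:34:37;05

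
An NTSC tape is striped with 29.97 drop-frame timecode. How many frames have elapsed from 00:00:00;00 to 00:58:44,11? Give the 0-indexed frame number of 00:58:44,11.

Complete 10-minute blocks: 5, each 17982 frames → 89910.
Remaining 8 whole minutes in the current block: 1800 + 7 × 1798 = 14386 frames.
Within the current minute: 44 × 30 + 11 − 2 = 1329 (labels ;00/;01 skipped at this minute). Total = 89910 + 14386 + 1329 = 105625.

105625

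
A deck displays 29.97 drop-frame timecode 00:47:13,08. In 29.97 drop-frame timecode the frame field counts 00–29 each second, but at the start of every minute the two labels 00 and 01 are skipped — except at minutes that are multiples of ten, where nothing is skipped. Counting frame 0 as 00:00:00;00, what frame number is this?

84912

Complete 10-minute blocks: 4, each 17982 frames → 71928.
Remaining 7 whole minutes in the current block: 1800 + 6 × 1798 = 12588 frames.
Within the current minute: 13 × 30 + 8 − 2 = 396 (labels ;00/;01 skipped at this minute). Total = 71928 + 12588 + 396 = 84912.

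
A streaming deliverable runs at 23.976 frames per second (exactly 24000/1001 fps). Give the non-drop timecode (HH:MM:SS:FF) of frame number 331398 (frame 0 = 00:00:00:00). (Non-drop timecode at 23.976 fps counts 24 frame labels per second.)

331398 ÷ 24 = 13808 full seconds, remainder 6 frames.
13808 s = 3 h 50 min 8 s.
Timecode: 03:50:08:06.

03:50:08:06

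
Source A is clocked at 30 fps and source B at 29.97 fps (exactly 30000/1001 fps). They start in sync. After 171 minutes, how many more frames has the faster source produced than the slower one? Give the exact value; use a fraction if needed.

307800/1001 frames

171 min = 10260 s.
A emits 30 × 10260 = 307800 frames; B emits 30000/1001 × 10260 = 307800000/1001.
Difference = 307800/1001 frames (≈ 307.4925); B is behind A.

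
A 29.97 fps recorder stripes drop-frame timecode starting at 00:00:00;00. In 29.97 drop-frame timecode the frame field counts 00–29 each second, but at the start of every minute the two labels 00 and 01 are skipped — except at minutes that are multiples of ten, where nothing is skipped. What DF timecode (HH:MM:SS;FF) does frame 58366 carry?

00:32:27;14

Ten DF minutes hold 17982 frames, so frame 58366 lies in block 3 (frames 53946–71927) with 4420 frames into that block.
The block's first minute is 1800 frames and the rest 1798 each; 4420 frames reaches minute 2, so 3 × 18 + 2 × 2 = 58 labels have been skipped so far.
Adding those back, label number 58366 + 58 = 58424 at 30 labels/s is 1947 s + 14 f = 0 h 32 min 27 s frame 14, i.e. 00:32:27;14.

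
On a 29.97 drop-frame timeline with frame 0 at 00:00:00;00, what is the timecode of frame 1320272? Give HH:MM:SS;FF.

Ten DF minutes hold 17982 frames, so frame 1320272 lies in block 73 (frames 1312686–1330667) with 7586 frames into that block.
The block's first minute is 1800 frames and the rest 1798 each; 7586 frames reaches minute 4, so 73 × 18 + 4 × 2 = 1322 labels have been skipped so far.
Adding those back, label number 1320272 + 1322 = 1321594 at 30 labels/s is 44053 s + 4 f = 12 h 14 min 13 s frame 4, i.e. 12:14:13;04.

12:14:13;04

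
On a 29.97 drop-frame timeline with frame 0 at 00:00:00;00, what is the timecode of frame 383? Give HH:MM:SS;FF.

00:00:12;23

Each 10-minute DF block holds 10 × 60 × 30 − 9 × 2 = 17982 frames. 383 ÷ 17982 → 0 full blocks, remainder 383.
Within the partial block the first minute is 1800 frames and each further minute 1798, so 0 further minute boundaries passed. Total skipped labels = 18 × 0 + 2 × 0 = 0.
Non-drop label index = 383 + 0 = 383; at 30 labels/s that is 00:00:12:23, i.e. DF 00:00:12;23.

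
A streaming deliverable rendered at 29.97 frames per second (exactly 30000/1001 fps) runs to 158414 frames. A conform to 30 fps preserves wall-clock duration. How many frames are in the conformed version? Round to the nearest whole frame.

Frames at target rate = 158414 × (30) / (30000/1001) = 79286207/500 ≈ 158572.414.
Nearest whole frame: 158572.

158572 frames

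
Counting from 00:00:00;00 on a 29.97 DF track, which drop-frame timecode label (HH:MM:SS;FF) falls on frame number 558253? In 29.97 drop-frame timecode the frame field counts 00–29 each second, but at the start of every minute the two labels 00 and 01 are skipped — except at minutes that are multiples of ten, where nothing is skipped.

05:10:27;01

Ten DF minutes hold 17982 frames, so frame 558253 lies in block 31 (frames 557442–575423) with 811 frames into that block.
The block's first minute is 1800 frames and the rest 1798 each; 811 frames reaches minute 0, so 31 × 18 + 0 × 2 = 558 labels have been skipped so far.
Adding those back, label number 558253 + 558 = 558811 at 30 labels/s is 18627 s + 1 f = 5 h 10 min 27 s frame 1, i.e. 05:10:27;01.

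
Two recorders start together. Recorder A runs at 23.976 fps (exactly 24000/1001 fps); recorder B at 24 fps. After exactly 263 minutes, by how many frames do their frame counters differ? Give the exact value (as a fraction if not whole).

378720/1001 frames

263 min = 15780 s.
A emits 24000/1001 × 15780 = 378720000/1001 frames; B emits 24 × 15780 = 378720.
Difference = 378720/1001 frames (≈ 378.3417); B is ahead of A.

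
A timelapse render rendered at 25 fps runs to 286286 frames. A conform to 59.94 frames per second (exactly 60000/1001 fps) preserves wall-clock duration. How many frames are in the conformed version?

Target frames = source frames × (target rate / source rate) = 286286 × (60000/1001)/(25) = 286286 × 2400/1001 = 686400.

686400 frames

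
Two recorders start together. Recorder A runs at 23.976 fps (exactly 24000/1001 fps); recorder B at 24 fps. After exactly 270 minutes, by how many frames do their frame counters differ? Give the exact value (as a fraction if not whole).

388800/1001 frames

270 min = 16200 s.
A emits 24000/1001 × 16200 = 388800000/1001 frames; B emits 24 × 16200 = 388800.
Difference = 388800/1001 frames (≈ 388.4116); B is ahead of A.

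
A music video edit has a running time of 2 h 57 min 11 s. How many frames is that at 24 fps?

255144 frames

2 h 57 min 11 s = 10631 s.
Frames = 10631 × 24 = 255144.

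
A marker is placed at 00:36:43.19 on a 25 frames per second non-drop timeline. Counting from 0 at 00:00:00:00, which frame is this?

frame 55094

Total seconds to the label: (0 × 3600 + 36 × 60 + 43) = 2203.
Frame index = 2203 × 25 + 19 = 55094.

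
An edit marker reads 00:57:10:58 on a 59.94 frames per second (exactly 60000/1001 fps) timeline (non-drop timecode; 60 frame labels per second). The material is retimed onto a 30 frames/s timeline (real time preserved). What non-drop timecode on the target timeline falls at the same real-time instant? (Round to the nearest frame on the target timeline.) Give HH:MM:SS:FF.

00:57:14:12

Source frame index: (0×3600 + 57×60 + 10) × 60 + 58 = 205858.
Real time: 205858 / (60000/1001) = 103031929/30000 s.
Target frame: (103031929/30000) × (30) = 103031929/1000 ≈ 103031.929 → 103032.
At 30 labels/s: frame 103032 → 00:57:14:12.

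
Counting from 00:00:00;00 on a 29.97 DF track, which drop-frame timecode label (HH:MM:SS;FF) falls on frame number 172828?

Ten DF minutes hold 17982 frames, so frame 172828 lies in block 9 (frames 161838–179819) with 10990 frames into that block.
The block's first minute is 1800 frames and the rest 1798 each; 10990 frames reaches minute 6, so 9 × 18 + 6 × 2 = 174 labels have been skipped so far.
Adding those back, label number 172828 + 174 = 173002 at 30 labels/s is 5766 s + 22 f = 1 h 36 min 6 s frame 22, i.e. 01:36:06;22.

01:36:06;22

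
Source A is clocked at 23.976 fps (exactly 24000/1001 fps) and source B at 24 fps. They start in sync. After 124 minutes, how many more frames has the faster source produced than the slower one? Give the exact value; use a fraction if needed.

178560/1001 frames

124 min = 7440 s.
A emits 24000/1001 × 7440 = 178560000/1001 frames; B emits 24 × 7440 = 178560.
Difference = 178560/1001 frames (≈ 178.3816); B is ahead of A.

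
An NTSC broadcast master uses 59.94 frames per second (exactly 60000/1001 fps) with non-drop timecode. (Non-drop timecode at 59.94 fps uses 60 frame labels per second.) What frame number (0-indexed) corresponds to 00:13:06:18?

Total seconds to the label: (0 × 3600 + 13 × 60 + 6) = 786.
Frame index = 786 × 60 + 18 = 47178.

47178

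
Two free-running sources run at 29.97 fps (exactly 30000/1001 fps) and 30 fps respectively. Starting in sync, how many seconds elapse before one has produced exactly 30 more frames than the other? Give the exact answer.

The gap grows by |30 − 30000/1001| = 30/1001 frames per second.
Time for a 30-frame gap: 30 ÷ (30/1001) = 1001 s.

1001 seconds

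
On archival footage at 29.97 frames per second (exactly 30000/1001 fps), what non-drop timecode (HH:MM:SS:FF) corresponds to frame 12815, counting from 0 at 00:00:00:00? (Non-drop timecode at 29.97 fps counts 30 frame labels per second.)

12815 ÷ 30 = 427 full seconds, remainder 5 frames.
427 s = 0 h 7 min 7 s.
Timecode: 00:07:07:05.

00:07:07:05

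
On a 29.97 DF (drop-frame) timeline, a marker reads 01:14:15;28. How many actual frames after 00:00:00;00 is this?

133544

Complete 10-minute blocks: 7, each 17982 frames → 125874.
Remaining 4 whole minutes in the current block: 1800 + 3 × 1798 = 7194 frames.
Within the current minute: 15 × 30 + 28 − 2 = 476 (labels ;00/;01 skipped at this minute). Total = 125874 + 7194 + 476 = 133544.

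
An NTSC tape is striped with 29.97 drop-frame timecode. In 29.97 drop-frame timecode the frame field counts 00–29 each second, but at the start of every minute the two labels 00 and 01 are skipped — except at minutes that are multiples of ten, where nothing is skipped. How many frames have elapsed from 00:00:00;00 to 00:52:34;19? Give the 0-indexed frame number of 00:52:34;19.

As if non-drop at 30 labels/s: (0 × 3600 + 52 × 60 + 34) × 30 + 19 = 94639.
Minute boundaries passed: 52; those not divisible by 10: 52 − 5 = 47; dropped labels = 2 × 47 = 94.
Actual frame index = 94639 − 94 = 94545.

94545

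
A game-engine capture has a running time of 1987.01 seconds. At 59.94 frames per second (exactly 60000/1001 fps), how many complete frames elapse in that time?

119101 frames

Frames = 1987.01 × 60000/1001 = 119220600/1001 ≈ 119101.4985.
Complete frames: 119101.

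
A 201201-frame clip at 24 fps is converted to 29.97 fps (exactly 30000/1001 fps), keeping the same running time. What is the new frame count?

Target frames = source frames × (target rate / source rate) = 201201 × (30000/1001)/(24) = 201201 × 1250/1001 = 251250.

251250 frames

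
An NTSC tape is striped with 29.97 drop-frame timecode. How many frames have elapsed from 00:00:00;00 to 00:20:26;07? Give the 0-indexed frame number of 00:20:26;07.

36751

As if non-drop at 30 labels/s: (0 × 3600 + 20 × 60 + 26) × 30 + 7 = 36787.
Minute boundaries passed: 20; those not divisible by 10: 20 − 2 = 18; dropped labels = 2 × 18 = 36.
Actual frame index = 36787 − 36 = 36751.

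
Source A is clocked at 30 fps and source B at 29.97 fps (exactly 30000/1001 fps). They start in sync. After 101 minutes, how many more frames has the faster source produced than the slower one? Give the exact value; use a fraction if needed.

181800/1001 frames

101 min = 6060 s.
A emits 30 × 6060 = 181800 frames; B emits 30000/1001 × 6060 = 181800000/1001.
Difference = 181800/1001 frames (≈ 181.6184); B is behind A.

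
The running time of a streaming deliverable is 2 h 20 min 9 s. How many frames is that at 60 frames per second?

2 h 20 min 9 s = 8409 s.
Frames = 8409 × 60 = 504540.

504540 frames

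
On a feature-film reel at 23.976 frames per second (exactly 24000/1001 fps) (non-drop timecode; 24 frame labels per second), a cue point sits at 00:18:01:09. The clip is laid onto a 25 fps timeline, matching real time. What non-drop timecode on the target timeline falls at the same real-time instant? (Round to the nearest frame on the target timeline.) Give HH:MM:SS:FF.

Source frame index: (0×3600 + 18×60 + 1) × 24 + 9 = 25953.
Real time: 25953 / (24000/1001) = 8659651/8000 s.
Target frame: (8659651/8000) × (25) = 8659651/320 ≈ 27061.409 → 27061.
At 25 labels/s: frame 27061 → 00:18:02:11.

00:18:02:11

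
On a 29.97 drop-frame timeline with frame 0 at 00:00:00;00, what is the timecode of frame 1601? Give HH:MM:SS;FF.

00:00:53;11

Ten DF minutes hold 17982 frames, so frame 1601 lies in block 0 (frames 0–17981) with 1601 frames into that block.
The block's first minute is 1800 frames and the rest 1798 each; 1601 frames reaches minute 0, so 0 × 18 + 0 × 2 = 0 labels have been skipped so far.
Adding those back, label number 1601 + 0 = 1601 at 30 labels/s is 53 s + 11 f = 0 h 0 min 53 s frame 11, i.e. 00:00:53;11.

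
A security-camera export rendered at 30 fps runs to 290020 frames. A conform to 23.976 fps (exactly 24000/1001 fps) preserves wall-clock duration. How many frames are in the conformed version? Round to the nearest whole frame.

Frames at target rate = 290020 × (24000/1001) / (30) = 232016000/1001 ≈ 231784.216.
Nearest whole frame: 231784.

231784 frames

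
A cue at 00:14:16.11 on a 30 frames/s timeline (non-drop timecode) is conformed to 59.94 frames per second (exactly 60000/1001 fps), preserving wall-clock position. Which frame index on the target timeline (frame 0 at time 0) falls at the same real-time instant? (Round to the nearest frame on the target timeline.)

frame 51331

Source frame index: (0×3600 + 14×60 + 16) × 30 + 11 = 25691.
Real time: 25691 / (30) = 25691/30 s.
Target frame: (25691/30) × (60000/1001) = 51382000/1001 ≈ 51330.669 → 51331.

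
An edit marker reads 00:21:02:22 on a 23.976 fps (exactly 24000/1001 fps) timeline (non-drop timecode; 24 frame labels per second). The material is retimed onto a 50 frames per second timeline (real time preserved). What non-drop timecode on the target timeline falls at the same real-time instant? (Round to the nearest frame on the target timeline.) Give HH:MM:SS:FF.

Source frame index: (0×3600 + 21×60 + 2) × 24 + 22 = 30310.
Real time: 30310 / (24000/1001) = 3034031/2400 s.
Target frame: (3034031/2400) × (50) = 3034031/48 ≈ 63208.979 → 63209.
At 50 labels/s: frame 63209 → 00:21:04:09.

00:21:04:09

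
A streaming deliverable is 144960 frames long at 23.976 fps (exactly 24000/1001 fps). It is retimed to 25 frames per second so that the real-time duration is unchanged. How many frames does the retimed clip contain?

151151 frames

Target frames = source frames × (target rate / source rate) = 144960 × (25)/(24000/1001) = 144960 × 1001/960 = 151151.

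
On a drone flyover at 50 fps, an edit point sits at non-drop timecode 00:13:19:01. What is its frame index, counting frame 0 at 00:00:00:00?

Total seconds to the label: (0 × 3600 + 13 × 60 + 19) = 799.
Frame index = 799 × 50 + 1 = 39951.

39951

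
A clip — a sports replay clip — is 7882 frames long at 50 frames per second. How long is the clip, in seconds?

Running time = 7882 / (50) = 157.64 s.

157.64 seconds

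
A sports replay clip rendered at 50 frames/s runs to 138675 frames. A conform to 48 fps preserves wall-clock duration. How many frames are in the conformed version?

Target frames = source frames × (target rate / source rate) = 138675 × (48)/(50) = 138675 × 24/25 = 133128.

133128 frames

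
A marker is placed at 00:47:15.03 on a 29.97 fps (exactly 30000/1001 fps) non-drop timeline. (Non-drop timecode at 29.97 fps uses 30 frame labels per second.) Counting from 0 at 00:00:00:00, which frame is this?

frame 85053

Total seconds to the label: (0 × 3600 + 47 × 60 + 15) = 2835.
Frame index = 2835 × 30 + 3 = 85053.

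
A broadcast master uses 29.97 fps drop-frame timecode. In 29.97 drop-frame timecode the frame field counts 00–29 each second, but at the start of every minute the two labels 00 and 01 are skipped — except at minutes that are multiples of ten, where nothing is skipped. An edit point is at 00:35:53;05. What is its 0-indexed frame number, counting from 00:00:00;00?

64531

As if non-drop at 30 labels/s: (0 × 3600 + 35 × 60 + 53) × 30 + 5 = 64595.
Minute boundaries passed: 35; those not divisible by 10: 35 − 3 = 32; dropped labels = 2 × 32 = 64.
Actual frame index = 64595 − 64 = 64531.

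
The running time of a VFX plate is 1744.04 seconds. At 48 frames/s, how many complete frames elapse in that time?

Frames = 1744.04 × 48 = 2092848/25 ≈ 83713.9200.
Complete frames: 83713.

83713 frames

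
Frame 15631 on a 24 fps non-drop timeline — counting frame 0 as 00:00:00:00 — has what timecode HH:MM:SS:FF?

15631 ÷ 24 = 651 full seconds, remainder 7 frames.
651 s = 0 h 10 min 51 s.
Timecode: 00:10:51:07.

00:10:51:07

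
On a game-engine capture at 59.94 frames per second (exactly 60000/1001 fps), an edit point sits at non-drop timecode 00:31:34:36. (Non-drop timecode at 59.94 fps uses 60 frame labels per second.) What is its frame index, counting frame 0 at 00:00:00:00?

113676

Total seconds to the label: (0 × 3600 + 31 × 60 + 34) = 1894.
Frame index = 1894 × 60 + 36 = 113676.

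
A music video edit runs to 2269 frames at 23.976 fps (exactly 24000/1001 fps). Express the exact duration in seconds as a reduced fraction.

2271269/24000 seconds

Running time = 2269 ÷ (24000/1001) = 2269 × 1001/24000 = 2271269/24000 s.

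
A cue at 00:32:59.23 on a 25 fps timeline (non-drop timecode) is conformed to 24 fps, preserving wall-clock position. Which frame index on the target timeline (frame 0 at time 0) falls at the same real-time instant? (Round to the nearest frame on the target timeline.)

frame 47518

Source frame index: (0×3600 + 32×60 + 59) × 25 + 23 = 49498.
Real time: 49498 / (25) = 49498/25 s.
Target frame: (49498/25) × (24) = 1187952/25 ≈ 47518.080 → 47518.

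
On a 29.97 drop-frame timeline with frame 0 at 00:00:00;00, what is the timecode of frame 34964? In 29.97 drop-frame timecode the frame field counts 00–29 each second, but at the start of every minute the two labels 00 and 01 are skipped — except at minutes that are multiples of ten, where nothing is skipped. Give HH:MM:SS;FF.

Ten DF minutes hold 17982 frames, so frame 34964 lies in block 1 (frames 17982–35963) with 16982 frames into that block.
The block's first minute is 1800 frames and the rest 1798 each; 16982 frames reaches minute 9, so 1 × 18 + 9 × 2 = 36 labels have been skipped so far.
Adding those back, label number 34964 + 36 = 35000 at 30 labels/s is 1166 s + 20 f = 0 h 19 min 26 s frame 20, i.e. 00:19:26;20.

00:19:26;20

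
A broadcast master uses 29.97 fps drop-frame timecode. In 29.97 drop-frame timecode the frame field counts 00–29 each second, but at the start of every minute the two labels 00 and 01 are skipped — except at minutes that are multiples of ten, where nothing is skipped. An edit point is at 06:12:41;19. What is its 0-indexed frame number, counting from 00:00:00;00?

As if non-drop at 30 labels/s: (6 × 3600 + 12 × 60 + 41) × 30 + 19 = 670849.
Minute boundaries passed: 372; those not divisible by 10: 372 − 37 = 335; dropped labels = 2 × 335 = 670.
Actual frame index = 670849 − 670 = 670179.

670179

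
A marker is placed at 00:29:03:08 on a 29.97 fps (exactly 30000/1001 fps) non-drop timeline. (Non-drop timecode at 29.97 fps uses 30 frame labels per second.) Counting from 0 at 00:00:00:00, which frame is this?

frame 52298

Total seconds to the label: (0 × 3600 + 29 × 60 + 3) = 1743.
Frame index = 1743 × 30 + 8 = 52298.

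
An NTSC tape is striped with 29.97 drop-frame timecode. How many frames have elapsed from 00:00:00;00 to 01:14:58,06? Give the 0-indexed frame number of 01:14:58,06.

134812

Complete 10-minute blocks: 7, each 17982 frames → 125874.
Remaining 4 whole minutes in the current block: 1800 + 3 × 1798 = 7194 frames.
Within the current minute: 58 × 30 + 6 − 2 = 1744 (labels ;00/;01 skipped at this minute). Total = 125874 + 7194 + 1744 = 134812.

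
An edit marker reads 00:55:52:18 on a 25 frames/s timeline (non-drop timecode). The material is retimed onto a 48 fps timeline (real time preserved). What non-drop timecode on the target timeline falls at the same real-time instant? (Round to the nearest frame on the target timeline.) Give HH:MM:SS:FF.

Source frame index: (0×3600 + 55×60 + 52) × 25 + 18 = 83818.
Real time: 83818 / (25) = 83818/25 s.
Target frame: (83818/25) × (48) = 4023264/25 ≈ 160930.560 → 160931.
At 48 labels/s: frame 160931 → 00:55:52:35.

00:55:52:35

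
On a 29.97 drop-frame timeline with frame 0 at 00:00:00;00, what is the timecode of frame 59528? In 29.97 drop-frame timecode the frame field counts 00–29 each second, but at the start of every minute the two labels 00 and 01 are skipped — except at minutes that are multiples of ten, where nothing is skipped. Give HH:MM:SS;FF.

Each 10-minute DF block holds 10 × 60 × 30 − 9 × 2 = 17982 frames. 59528 ÷ 17982 → 3 full blocks, remainder 5582.
Within the partial block the first minute is 1800 frames and each further minute 1798, so 3 further minute boundaries passed. Total skipped labels = 18 × 3 + 2 × 3 = 60.
Non-drop label index = 59528 + 60 = 59588; at 30 labels/s that is 00:33:06:08, i.e. DF 00:33:06;08.

00:33:06;08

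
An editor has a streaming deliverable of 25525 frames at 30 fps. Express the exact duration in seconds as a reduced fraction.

5105/6 seconds

Running time = 25525 ÷ (30) = 25525 × 1/30 = 5105/6 s.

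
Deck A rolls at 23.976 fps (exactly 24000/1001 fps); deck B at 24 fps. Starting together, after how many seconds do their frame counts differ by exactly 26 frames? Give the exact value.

The gap grows by |24 − 24000/1001| = 24/1001 frames per second.
Time for a 26-frame gap: 26 ÷ (24/1001) = 13013/12 s.

13013/12 seconds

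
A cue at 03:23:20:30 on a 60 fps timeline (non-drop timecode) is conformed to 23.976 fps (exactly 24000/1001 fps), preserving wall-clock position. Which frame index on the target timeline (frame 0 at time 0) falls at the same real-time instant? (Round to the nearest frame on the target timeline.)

frame 292519

Source frame index: (3×3600 + 23×60 + 20) × 60 + 30 = 732030.
Real time: 732030 / (60) = 24401/2 s.
Target frame: (24401/2) × (24000/1001) = 22524000/77 ≈ 292519.481 → 292519.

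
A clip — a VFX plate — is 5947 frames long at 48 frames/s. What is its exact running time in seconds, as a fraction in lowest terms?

Running time = 5947 ÷ (48) = 5947 × 1/48 = 5947/48 s.

5947/48 seconds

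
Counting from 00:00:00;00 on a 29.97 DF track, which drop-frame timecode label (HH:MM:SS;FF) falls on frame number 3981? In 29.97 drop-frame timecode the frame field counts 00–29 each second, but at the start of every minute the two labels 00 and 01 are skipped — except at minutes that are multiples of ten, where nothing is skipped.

00:02:12;25

Ten DF minutes hold 17982 frames, so frame 3981 lies in block 0 (frames 0–17981) with 3981 frames into that block.
The block's first minute is 1800 frames and the rest 1798 each; 3981 frames reaches minute 2, so 0 × 18 + 2 × 2 = 4 labels have been skipped so far.
Adding those back, label number 3981 + 4 = 3985 at 30 labels/s is 132 s + 25 f = 0 h 2 min 12 s frame 25, i.e. 00:02:12;25.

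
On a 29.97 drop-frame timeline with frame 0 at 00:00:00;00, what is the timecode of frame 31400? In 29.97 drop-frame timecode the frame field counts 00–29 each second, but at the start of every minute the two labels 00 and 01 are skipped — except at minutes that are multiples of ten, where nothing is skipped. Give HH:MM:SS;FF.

Ten DF minutes hold 17982 frames, so frame 31400 lies in block 1 (frames 17982–35963) with 13418 frames into that block.
The block's first minute is 1800 frames and the rest 1798 each; 13418 frames reaches minute 7, so 1 × 18 + 7 × 2 = 32 labels have been skipped so far.
Adding those back, label number 31400 + 32 = 31432 at 30 labels/s is 1047 s + 22 f = 0 h 17 min 27 s frame 22, i.e. 00:17:27;22.

00:17:27;22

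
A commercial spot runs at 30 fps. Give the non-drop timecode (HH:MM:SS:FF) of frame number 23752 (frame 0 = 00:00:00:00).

23752 ÷ 30 = 791 full seconds, remainder 22 frames.
791 s = 0 h 13 min 11 s.
Timecode: 00:13:11:22.

00:13:11:22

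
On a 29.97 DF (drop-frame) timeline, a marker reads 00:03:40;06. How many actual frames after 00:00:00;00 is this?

6600

As if non-drop at 30 labels/s: (0 × 3600 + 3 × 60 + 40) × 30 + 6 = 6606.
Minute boundaries passed: 3; those not divisible by 10: 3 − 0 = 3; dropped labels = 2 × 3 = 6.
Actual frame index = 6606 − 6 = 6600.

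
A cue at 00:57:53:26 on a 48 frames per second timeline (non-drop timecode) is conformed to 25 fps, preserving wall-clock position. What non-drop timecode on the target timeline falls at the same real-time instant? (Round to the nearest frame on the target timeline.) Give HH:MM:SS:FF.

Source frame index: (0×3600 + 57×60 + 53) × 48 + 26 = 166730.
Real time: 166730 / (48) = 83365/24 s.
Target frame: (83365/24) × (25) = 2084125/24 ≈ 86838.542 → 86839.
At 25 labels/s: frame 86839 → 00:57:53:14.

00:57:53:14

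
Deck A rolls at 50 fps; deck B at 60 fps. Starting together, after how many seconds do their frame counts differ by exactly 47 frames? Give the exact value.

The gap grows by |60 − 50| = 10 frames per second.
Time for a 47-frame gap: 47 ÷ (10) = 4.7 s.

4.7 seconds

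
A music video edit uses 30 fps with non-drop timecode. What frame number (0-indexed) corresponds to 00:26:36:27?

47907

Total seconds to the label: (0 × 3600 + 26 × 60 + 36) = 1596.
Frame index = 1596 × 30 + 27 = 47907.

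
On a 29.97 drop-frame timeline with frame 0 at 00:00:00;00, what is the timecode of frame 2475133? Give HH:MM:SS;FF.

Ten DF minutes hold 17982 frames, so frame 2475133 lies in block 137 (frames 2463534–2481515) with 11599 frames into that block.
The block's first minute is 1800 frames and the rest 1798 each; 11599 frames reaches minute 6, so 137 × 18 + 6 × 2 = 2478 labels have been skipped so far.
Adding those back, label number 2475133 + 2478 = 2477611 at 30 labels/s is 82587 s + 1 f = 22 h 56 min 27 s frame 1, i.e. 22:56:27;01.

22:56:27;01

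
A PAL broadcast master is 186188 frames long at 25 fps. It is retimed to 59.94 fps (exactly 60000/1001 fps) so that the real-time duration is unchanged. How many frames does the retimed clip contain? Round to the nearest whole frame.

Frames at target rate = 186188 × (60000/1001) / (25) = 446851200/1001 ≈ 446404.795.
Nearest whole frame: 446405.

446405 frames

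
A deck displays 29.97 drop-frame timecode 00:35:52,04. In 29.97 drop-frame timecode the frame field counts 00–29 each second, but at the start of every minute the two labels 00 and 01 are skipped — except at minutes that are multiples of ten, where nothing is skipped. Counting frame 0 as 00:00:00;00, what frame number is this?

Complete 10-minute blocks: 3, each 17982 frames → 53946.
Remaining 5 whole minutes in the current block: 1800 + 4 × 1798 = 8992 frames.
Within the current minute: 52 × 30 + 4 − 2 = 1562 (labels ;00/;01 skipped at this minute). Total = 53946 + 8992 + 1562 = 64500.

64500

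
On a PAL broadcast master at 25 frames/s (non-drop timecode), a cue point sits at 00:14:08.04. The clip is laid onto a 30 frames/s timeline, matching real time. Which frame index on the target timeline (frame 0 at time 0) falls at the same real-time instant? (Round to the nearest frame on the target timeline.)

frame 25445

Source frame index: (0×3600 + 14×60 + 8) × 25 + 4 = 21204.
Real time: 21204 / (25) = 21204/25 s.
Target frame: (21204/25) × (30) = 127224/5 ≈ 25444.800 → 25445.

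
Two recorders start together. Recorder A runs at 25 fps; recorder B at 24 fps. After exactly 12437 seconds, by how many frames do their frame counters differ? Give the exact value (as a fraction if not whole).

12437 frames

A emits 25 × 12437 = 310925 frames; B emits 24 × 12437 = 298488.
Difference = 12437 frames; B is behind A.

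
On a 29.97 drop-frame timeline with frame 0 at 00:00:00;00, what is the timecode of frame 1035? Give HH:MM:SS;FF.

00:00:34;15

Each 10-minute DF block holds 10 × 60 × 30 − 9 × 2 = 17982 frames. 1035 ÷ 17982 → 0 full blocks, remainder 1035.
Within the partial block the first minute is 1800 frames and each further minute 1798, so 0 further minute boundaries passed. Total skipped labels = 18 × 0 + 2 × 0 = 0.
Non-drop label index = 1035 + 0 = 1035; at 30 labels/s that is 00:00:34:15, i.e. DF 00:00:34;15.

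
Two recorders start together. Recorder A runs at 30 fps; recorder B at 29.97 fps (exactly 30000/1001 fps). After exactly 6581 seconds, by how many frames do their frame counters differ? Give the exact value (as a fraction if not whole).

A emits 30 × 6581 = 197430 frames; B emits 30000/1001 × 6581 = 197430000/1001.
Difference = 197430/1001 frames (≈ 197.2328); B is behind A.

197430/1001 frames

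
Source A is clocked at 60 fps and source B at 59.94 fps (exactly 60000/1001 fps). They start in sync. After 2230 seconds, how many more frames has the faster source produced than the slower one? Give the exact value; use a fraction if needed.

A emits 60 × 2230 = 133800 frames; B emits 60000/1001 × 2230 = 133800000/1001.
Difference = 133800/1001 frames (≈ 133.6663); B is behind A.

133800/1001 frames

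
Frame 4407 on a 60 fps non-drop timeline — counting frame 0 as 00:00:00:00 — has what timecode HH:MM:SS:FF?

00:01:13:27

4407 ÷ 60 = 73 full seconds, remainder 27 frames.
73 s = 0 h 1 min 13 s.
Timecode: 00:01:13:27.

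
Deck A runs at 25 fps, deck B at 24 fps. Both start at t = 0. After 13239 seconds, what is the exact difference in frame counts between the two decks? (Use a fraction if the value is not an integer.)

13239 frames

A emits 25 × 13239 = 330975 frames; B emits 24 × 13239 = 317736.
Difference = 13239 frames; B is behind A.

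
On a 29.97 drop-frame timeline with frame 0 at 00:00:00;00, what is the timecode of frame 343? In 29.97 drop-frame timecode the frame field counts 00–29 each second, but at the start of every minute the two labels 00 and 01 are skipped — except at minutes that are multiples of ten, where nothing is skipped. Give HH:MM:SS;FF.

00:00:11;13

Each 10-minute DF block holds 10 × 60 × 30 − 9 × 2 = 17982 frames. 343 ÷ 17982 → 0 full blocks, remainder 343.
Within the partial block the first minute is 1800 frames and each further minute 1798, so 0 further minute boundaries passed. Total skipped labels = 18 × 0 + 2 × 0 = 0.
Non-drop label index = 343 + 0 = 343; at 30 labels/s that is 00:00:11:13, i.e. DF 00:00:11;13.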